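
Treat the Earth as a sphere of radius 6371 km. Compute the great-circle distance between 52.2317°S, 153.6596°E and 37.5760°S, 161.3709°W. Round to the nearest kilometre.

3821 km

Δλ = -161.3709 − 153.6596 = -315.0305°; wrapped into (−180°, 180°]: 44.9695°.
Δφ = -37.5760 − -52.2317 = 14.6557°.
a = sin²(Δφ/2) + cos φ₁ · cos φ₂ · sin²(Δλ/2) = 0.087263.
c = 2·atan2(√a, √(1−a)) = 0.59976 rad → d = 6371·c ≈ 3821.05 km.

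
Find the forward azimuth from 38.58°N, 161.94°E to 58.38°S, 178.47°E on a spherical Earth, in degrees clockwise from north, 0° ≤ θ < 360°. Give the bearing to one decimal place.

Δλ = 178.47 − 161.94 = 16.53°.
θ = atan2( sin Δλ · cos φ₂ , cos φ₁ · sin φ₂ − sin φ₁ · cos φ₂ · cos Δλ )
  = atan2(0.14917, -0.97912) = 171.338° → normalised to [0°, 360°): 171.338°.

171.3°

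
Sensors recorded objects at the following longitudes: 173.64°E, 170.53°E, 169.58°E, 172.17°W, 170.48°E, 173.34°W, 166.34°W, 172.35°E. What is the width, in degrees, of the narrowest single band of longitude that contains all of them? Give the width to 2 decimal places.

24.08°

Sort the longitudes: -173.34°, -172.17°, -166.34°, +169.58°, +170.48°, +170.53°, +172.35°, +173.64°.
Eastward gaps between consecutive values (wrapping around): 1.17°, 5.83°, 335.92°, 0.90°, 0.05°, 1.82°, 1.29°, 13.02°.
Largest gap = 335.92° ⇒ minimal covering band is its complement: 360° − 335.92° = 24.08°.
Band runs from +169.58° eastward to -166.34°, crossing the antimeridian.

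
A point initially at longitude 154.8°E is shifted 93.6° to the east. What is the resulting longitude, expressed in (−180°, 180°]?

111.6°W

Start at +154.8°; shift +93.6° → +248.4°.
+248.4° lies outside (−180°, 180°]; subtract 360° → -111.6°.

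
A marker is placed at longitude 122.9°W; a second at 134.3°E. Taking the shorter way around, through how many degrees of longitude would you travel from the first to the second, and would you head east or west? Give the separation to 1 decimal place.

102.8° west

Raw difference: 134.3 − -122.9 = 257.2°.
Normalise into (−180°, 180°]: 257.2° − 360° = -102.8°.
Negative ⇒ the second point lies to the west; separation 102.8°.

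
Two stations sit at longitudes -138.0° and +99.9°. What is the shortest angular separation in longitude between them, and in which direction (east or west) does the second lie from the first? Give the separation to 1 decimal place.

Raw difference: 99.9 − -138.0 = 237.9°.
Normalise into (−180°, 180°]: 237.9° − 360° = -122.1°.
Negative ⇒ the second point lies to the west; separation 122.1°.

122.1° west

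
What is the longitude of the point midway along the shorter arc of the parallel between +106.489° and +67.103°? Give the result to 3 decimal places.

Signed shortest Δλ from +106.489° to +67.103° is -39.386°.
Midpoint longitude = +106.489° + (-39.386°)/2 = +106.489° − 19.693° = +86.796°.

+86.796°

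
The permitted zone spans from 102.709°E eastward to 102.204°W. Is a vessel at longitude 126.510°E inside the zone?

Yes

Band width going east from +102.709° to -102.204°: ((-102.204 − 102.709) mod 360) = 155.087°.
Offset of +126.510° east of the west edge: ((126.510 − 102.709) mod 360) = 23.801°.
23.801° ≤ 155.087° ⇒ inside.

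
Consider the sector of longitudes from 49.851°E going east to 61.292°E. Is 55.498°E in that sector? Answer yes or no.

Band width going east from +49.851° to +61.292°: ((61.292 − 49.851) mod 360) = 11.441°.
Offset of +55.498° east of the west edge: ((55.498 − 49.851) mod 360) = 5.647°.
5.647° ≤ 11.441° ⇒ inside.

Yes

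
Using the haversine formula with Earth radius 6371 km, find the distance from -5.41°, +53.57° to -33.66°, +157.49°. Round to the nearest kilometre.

10948 km

Δλ = 157.49 − 53.57 = 103.92°.
Δφ = -33.66 − -5.41 = -28.25°.
a = sin²(Δφ/2) + cos φ₁ · cos φ₂ · sin²(Δλ/2) = 0.573542.
c = 2·atan2(√a, √(1−a)) = 1.71842 rad → d = 6371·c ≈ 10948.03 km.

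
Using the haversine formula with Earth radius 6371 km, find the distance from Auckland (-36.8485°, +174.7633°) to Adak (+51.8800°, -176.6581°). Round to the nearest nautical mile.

5346 nmi

Δλ = -176.6581 − 174.7633 = -351.4214°; wrapped into (−180°, 180°]: 8.5786°.
Δφ = 51.8800 − -36.8485 = 88.7285°.
a = sin²(Δφ/2) + cos φ₁ · cos φ₂ · sin²(Δλ/2) = 0.491668.
c = 2·atan2(√a, √(1−a)) = 1.55413 rad → d = 6371·c ≈ 9901.38 km ≈ 5346.32 nmi.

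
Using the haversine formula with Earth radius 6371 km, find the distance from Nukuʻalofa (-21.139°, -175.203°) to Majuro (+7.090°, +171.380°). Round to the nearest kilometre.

Δλ = 171.380 − -175.203 = 346.583°; wrapped into (−180°, 180°]: -13.417°.
Δφ = 7.090 − -21.139 = 28.229°.
a = sin²(Δφ/2) + cos φ₁ · cos φ₂ · sin²(Δλ/2) = 0.072099.
c = 2·atan2(√a, √(1−a)) = 0.54370 rad → d = 6371·c ≈ 3463.89 km.

3464 km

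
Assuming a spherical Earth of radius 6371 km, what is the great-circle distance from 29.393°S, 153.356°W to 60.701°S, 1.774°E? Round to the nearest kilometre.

Δλ = 1.774 − -153.356 = 155.130°.
Δφ = -60.701 − -29.393 = -31.308°.
a = sin²(Δφ/2) + cos φ₁ · cos φ₂ · sin²(Δλ/2) = 0.479410.
c = 2·atan2(√a, √(1−a)) = 1.52960 rad → d = 6371·c ≈ 9745.11 km.

9745 km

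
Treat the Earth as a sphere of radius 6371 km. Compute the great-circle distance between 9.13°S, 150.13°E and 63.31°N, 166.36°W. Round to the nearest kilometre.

8855 km

Δλ = -166.36 − 150.13 = -316.49°; wrapped into (−180°, 180°]: 43.51°.
Δφ = 63.31 − -9.13 = 72.44°.
a = sin²(Δφ/2) + cos φ₁ · cos φ₂ · sin²(Δλ/2) = 0.410069.
c = 2·atan2(√a, √(1−a)) = 1.38995 rad → d = 6371·c ≈ 8855.37 km.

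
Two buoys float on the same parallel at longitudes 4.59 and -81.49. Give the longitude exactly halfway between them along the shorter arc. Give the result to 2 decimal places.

-38.45°

Signed shortest Δλ from +4.59° to -81.49° is -86.08°.
Midpoint longitude = +4.59° + (-86.08°)/2 = +4.59° − 43.04° = -38.45°.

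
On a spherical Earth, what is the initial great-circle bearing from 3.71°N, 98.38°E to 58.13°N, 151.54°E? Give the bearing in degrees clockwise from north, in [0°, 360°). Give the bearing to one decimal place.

Δλ = 151.54 − 98.38 = 53.16°.
θ = atan2( sin Δλ · cos φ₂ , cos φ₁ · sin φ₂ − sin φ₁ · cos φ₂ · cos Δλ )
  = atan2(0.42256, 0.82698) = 27.065° → normalised to [0°, 360°): 27.065°.

27.1°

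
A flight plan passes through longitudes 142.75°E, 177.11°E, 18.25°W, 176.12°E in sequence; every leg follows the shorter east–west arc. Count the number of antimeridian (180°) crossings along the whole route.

Leg 1: +142.75° → +177.11°, shortest Δλ = 34.36° (east) — does not cross 180°.
Leg 2: +177.11° → -18.25°, shortest Δλ = 164.64° (east) — crosses 180°.
Leg 3: -18.25° → +176.12°, shortest Δλ = -165.63° (west) — crosses 180°.
Total crossings: 2.

2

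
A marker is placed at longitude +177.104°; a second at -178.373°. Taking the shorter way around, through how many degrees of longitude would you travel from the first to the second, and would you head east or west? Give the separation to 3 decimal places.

Raw difference: -178.373 − 177.104 = -355.477°.
Normalise into (−180°, 180°]: -355.477° + 360° = 4.523°.
Positive ⇒ the second point lies to the east; separation 4.523°.

4.523° east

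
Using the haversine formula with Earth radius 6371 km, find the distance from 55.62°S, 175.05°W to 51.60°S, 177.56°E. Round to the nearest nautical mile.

Δλ = 177.56 − -175.05 = 352.61°; wrapped into (−180°, 180°]: -7.39°.
Δφ = -51.60 − -55.62 = 4.02°.
a = sin²(Δφ/2) + cos φ₁ · cos φ₂ · sin²(Δλ/2) = 0.002687.
c = 2·atan2(√a, √(1−a)) = 0.10372 rad → d = 6371·c ≈ 660.78 km ≈ 356.79 nmi.

357 nmi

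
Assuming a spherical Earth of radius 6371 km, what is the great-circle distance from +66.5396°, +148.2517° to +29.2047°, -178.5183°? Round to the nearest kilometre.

Δλ = -178.5183 − 148.2517 = -326.7700°; wrapped into (−180°, 180°]: 33.2300°.
Δφ = 29.2047 − 66.5396 = -37.3349°.
a = sin²(Δφ/2) + cos φ₁ · cos φ₂ · sin²(Δλ/2) = 0.130861.
c = 2·atan2(√a, √(1−a)) = 0.74028 rad → d = 6371·c ≈ 4716.33 km.

4716 km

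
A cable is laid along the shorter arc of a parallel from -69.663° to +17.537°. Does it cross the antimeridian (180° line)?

Signed shortest Δλ = ((17.537 − -69.663 + 180) mod 360) − 180 = 87.2°.
Going east by 87.2° from -69.663° reaches +17.537° without touching 180°.

No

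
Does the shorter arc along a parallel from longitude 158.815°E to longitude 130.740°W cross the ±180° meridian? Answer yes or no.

Yes

Naïve |-130.740 − 158.815| = 289.555° > 180°, so the shorter arc goes the other way round — across 180°.
Signed shortest Δλ = ((-130.740 − 158.815 + 180) mod 360) − 180 = 70.445°.
Going east by 70.445° from +158.815° passes through 180° before reaching -130.740°.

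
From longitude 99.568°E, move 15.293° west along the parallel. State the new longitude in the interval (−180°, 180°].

Start at +99.568°; shift −15.293° → +84.275°.
+84.275° already lies in (−180°, 180°].

84.275°E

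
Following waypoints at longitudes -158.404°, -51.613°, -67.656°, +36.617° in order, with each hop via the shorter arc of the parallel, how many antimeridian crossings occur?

0

Leg 1: -158.404° → -51.613°, shortest Δλ = 106.791° (east) — does not cross 180°.
Leg 2: -51.613° → -67.656°, shortest Δλ = -16.043° (west) — does not cross 180°.
Leg 3: -67.656° → +36.617°, shortest Δλ = 104.273° (east) — does not cross 180°.
Total crossings: 0.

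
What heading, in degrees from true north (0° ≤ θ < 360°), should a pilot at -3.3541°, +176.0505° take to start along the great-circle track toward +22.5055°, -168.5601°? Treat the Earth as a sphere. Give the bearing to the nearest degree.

Δλ = -168.5601 − 176.0505 = -344.6106°; wrapped into (−180°, 180°]: 15.3894°.
θ = atan2( sin Δλ · cos φ₂ , cos φ₁ · sin φ₂ − sin φ₁ · cos φ₂ · cos Δλ )
  = atan2(0.24517, 0.43423) = 29.449° → normalised to [0°, 360°): 29.449°.

29°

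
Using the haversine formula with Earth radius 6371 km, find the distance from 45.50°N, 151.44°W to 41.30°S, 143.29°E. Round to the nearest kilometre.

11620 km

Δλ = 143.29 − -151.44 = 294.73°; wrapped into (−180°, 180°]: -65.27°.
Δφ = -41.30 − 45.50 = -86.80°.
a = sin²(Δφ/2) + cos φ₁ · cos φ₂ · sin²(Δλ/2) = 0.625230.
c = 2·atan2(√a, √(1−a)) = 1.82395 rad → d = 6371·c ≈ 11620.40 km.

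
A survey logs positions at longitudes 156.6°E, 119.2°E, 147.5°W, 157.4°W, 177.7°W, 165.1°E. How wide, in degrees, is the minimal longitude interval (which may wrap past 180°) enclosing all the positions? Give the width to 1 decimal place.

Sort the longitudes: -177.7°, -157.4°, -147.5°, +119.2°, +156.6°, +165.1°.
Eastward gaps between consecutive values (wrapping around): 20.3°, 9.9°, 266.7°, 37.4°, 8.5°, 17.2°.
Largest gap = 266.7° ⇒ minimal covering band is its complement: 360° − 266.7° = 93.3°.
Band runs from +119.2° eastward to -147.5°, crossing the antimeridian.

93.3°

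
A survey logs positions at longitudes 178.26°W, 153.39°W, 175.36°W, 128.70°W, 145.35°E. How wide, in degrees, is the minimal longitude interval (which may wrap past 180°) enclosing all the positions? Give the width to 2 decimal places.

85.95°

Sort the longitudes: -178.26°, -175.36°, -153.39°, -128.70°, +145.35°.
Eastward gaps between consecutive values (wrapping around): 2.90°, 21.97°, 24.69°, 274.05°, 36.39°.
Largest gap = 274.05° ⇒ minimal covering band is its complement: 360° − 274.05° = 85.95°.
Band runs from +145.35° eastward to -128.70°, crossing the antimeridian.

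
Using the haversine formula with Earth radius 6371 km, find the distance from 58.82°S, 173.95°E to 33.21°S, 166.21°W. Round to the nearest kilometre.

Δλ = -166.21 − 173.95 = -340.16°; wrapped into (−180°, 180°]: 19.84°.
Δφ = -33.21 − -58.82 = 25.61°.
a = sin²(Δφ/2) + cos φ₁ · cos φ₂ · sin²(Δλ/2) = 0.061977.
c = 2·atan2(√a, √(1−a)) = 0.50320 rad → d = 6371·c ≈ 3205.86 km.

3206 km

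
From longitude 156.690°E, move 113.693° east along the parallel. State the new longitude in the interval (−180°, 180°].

89.617°W

Start at +156.690°; shift +113.693° → +270.383°.
+270.383° lies outside (−180°, 180°]; subtract 360° → -89.617°.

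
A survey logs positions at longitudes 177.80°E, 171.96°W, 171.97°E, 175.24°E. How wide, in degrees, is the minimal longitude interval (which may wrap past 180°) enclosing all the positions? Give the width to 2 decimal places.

16.07°

Sort the longitudes: -171.96°, +171.97°, +175.24°, +177.80°.
Eastward gaps between consecutive values (wrapping around): 343.93°, 3.27°, 2.56°, 10.24°.
Largest gap = 343.93° ⇒ minimal covering band is its complement: 360° − 343.93° = 16.07°.
Band runs from +171.97° eastward to -171.96°, crossing the antimeridian.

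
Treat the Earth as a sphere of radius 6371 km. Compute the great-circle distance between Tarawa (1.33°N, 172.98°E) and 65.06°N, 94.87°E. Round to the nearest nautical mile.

Δλ = 94.87 − 172.98 = -78.11°.
Δφ = 65.06 − 1.33 = 63.73°.
a = sin²(Δφ/2) + cos φ₁ · cos φ₂ · sin²(Δλ/2) = 0.446050.
c = 2·atan2(√a, √(1−a)) = 1.46268 rad → d = 6371·c ≈ 9318.77 km ≈ 5031.73 nmi.

5032 nmi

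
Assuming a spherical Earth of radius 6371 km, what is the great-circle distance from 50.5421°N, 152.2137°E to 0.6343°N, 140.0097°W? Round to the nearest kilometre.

Δλ = -140.0097 − 152.2137 = -292.2234°; wrapped into (−180°, 180°]: 67.7766°.
Δφ = 0.6343 − 50.5421 = -49.9078°.
a = sin²(Δφ/2) + cos φ₁ · cos φ₂ · sin²(Δλ/2) = 0.375553.
c = 2·atan2(√a, √(1−a)) = 1.31926 rad → d = 6371·c ≈ 8404.99 km.

8405 km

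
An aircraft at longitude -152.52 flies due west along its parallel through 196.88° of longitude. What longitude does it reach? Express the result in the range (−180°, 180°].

+10.60°

Start at -152.52°; shift −196.88° → -349.40°.
-349.40° lies outside (−180°, 180°]; add 360° → +10.60°.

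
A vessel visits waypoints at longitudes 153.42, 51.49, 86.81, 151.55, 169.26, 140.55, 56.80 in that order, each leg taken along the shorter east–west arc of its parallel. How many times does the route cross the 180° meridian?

Leg 1: +153.42° → +51.49°, shortest Δλ = -101.93° (west) — does not cross 180°.
Leg 2: +51.49° → +86.81°, shortest Δλ = 35.32° (east) — does not cross 180°.
Leg 3: +86.81° → +151.55°, shortest Δλ = 64.74° (east) — does not cross 180°.
Leg 4: +151.55° → +169.26°, shortest Δλ = 17.71° (east) — does not cross 180°.
Leg 5: +169.26° → +140.55°, shortest Δλ = -28.71° (west) — does not cross 180°.
Leg 6: +140.55° → +56.80°, shortest Δλ = -83.75° (west) — does not cross 180°.
Total crossings: 0.

0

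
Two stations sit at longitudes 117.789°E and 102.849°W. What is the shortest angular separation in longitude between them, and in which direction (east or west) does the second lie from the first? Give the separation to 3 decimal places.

139.362° east

Raw difference: -102.849 − 117.789 = -220.638°.
Normalise into (−180°, 180°]: -220.638° + 360° = 139.362°.
Positive ⇒ the second point lies to the east; separation 139.362°.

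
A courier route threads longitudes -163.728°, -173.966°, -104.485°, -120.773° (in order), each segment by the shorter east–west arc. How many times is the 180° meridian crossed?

0

Leg 1: -163.728° → -173.966°, shortest Δλ = -10.238° (west) — does not cross 180°.
Leg 2: -173.966° → -104.485°, shortest Δλ = 69.481° (east) — does not cross 180°.
Leg 3: -104.485° → -120.773°, shortest Δλ = -16.288° (west) — does not cross 180°.
Total crossings: 0.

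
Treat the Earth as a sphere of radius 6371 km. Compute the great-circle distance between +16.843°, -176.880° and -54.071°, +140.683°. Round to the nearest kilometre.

Δλ = 140.683 − -176.880 = 317.563°; wrapped into (−180°, 180°]: -42.437°.
Δφ = -54.071 − 16.843 = -70.914°.
a = sin²(Δφ/2) + cos φ₁ · cos φ₂ · sin²(Δλ/2) = 0.410072.
c = 2·atan2(√a, √(1−a)) = 1.38996 rad → d = 6371·c ≈ 8855.41 km.

8855 km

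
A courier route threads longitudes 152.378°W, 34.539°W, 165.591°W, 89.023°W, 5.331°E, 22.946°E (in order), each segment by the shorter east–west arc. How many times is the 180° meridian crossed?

Leg 1: -152.378° → -34.539°, shortest Δλ = 117.839° (east) — does not cross 180°.
Leg 2: -34.539° → -165.591°, shortest Δλ = -131.052° (west) — does not cross 180°.
Leg 3: -165.591° → -89.023°, shortest Δλ = 76.568° (east) — does not cross 180°.
Leg 4: -89.023° → +5.331°, shortest Δλ = 94.354° (east) — does not cross 180°.
Leg 5: +5.331° → +22.946°, shortest Δλ = 17.615° (east) — does not cross 180°.
Total crossings: 0.

0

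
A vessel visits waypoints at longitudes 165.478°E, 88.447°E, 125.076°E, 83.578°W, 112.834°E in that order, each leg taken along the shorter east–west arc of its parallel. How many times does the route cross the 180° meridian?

2

Leg 1: +165.478° → +88.447°, shortest Δλ = -77.031° (west) — does not cross 180°.
Leg 2: +88.447° → +125.076°, shortest Δλ = 36.629° (east) — does not cross 180°.
Leg 3: +125.076° → -83.578°, shortest Δλ = 151.346° (east) — crosses 180°.
Leg 4: -83.578° → +112.834°, shortest Δλ = -163.588° (west) — crosses 180°.
Total crossings: 2.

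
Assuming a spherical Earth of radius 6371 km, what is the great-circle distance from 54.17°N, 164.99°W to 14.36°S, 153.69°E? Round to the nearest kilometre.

8563 km

Δλ = 153.69 − -164.99 = 318.68°; wrapped into (−180°, 180°]: -41.32°.
Δφ = -14.36 − 54.17 = -68.53°.
a = sin²(Δφ/2) + cos φ₁ · cos φ₂ · sin²(Δλ/2) = 0.387587.
c = 2·atan2(√a, √(1−a)) = 1.34403 rad → d = 6371·c ≈ 8562.82 km.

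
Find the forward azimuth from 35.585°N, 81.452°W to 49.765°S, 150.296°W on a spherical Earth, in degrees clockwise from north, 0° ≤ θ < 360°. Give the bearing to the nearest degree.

219°

Δλ = -150.296 − -81.452 = -68.844°.
θ = atan2( sin Δλ · cos φ₂ , cos φ₁ · sin φ₂ − sin φ₁ · cos φ₂ · cos Δλ )
  = atan2(-0.60239, -0.75649) = -141.470° → normalised to [0°, 360°): 218.530°.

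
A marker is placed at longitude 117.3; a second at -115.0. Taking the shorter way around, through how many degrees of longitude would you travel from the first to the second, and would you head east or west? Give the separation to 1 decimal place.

Raw difference: -115.0 − 117.3 = -232.3°.
Normalise into (−180°, 180°]: -232.3° + 360° = 127.7°.
Positive ⇒ the second point lies to the east; separation 127.7°.

127.7° east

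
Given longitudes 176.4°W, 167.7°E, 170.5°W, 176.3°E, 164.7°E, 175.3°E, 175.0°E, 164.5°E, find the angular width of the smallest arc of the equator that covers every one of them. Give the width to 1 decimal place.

25.0°

Sort the longitudes: -176.4°, -170.5°, +164.5°, +164.7°, +167.7°, +175.0°, +175.3°, +176.3°.
Eastward gaps between consecutive values (wrapping around): 5.9°, 335.0°, 0.2°, 3.0°, 7.3°, 0.3°, 1.0°, 7.3°.
Largest gap = 335.0° ⇒ minimal covering band is its complement: 360° − 335.0° = 25.0°.
Band runs from +164.5° eastward to -170.5°, crossing the antimeridian.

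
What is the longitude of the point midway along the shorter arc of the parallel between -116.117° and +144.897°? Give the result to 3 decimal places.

Signed shortest Δλ from -116.117° to +144.897° is -98.986°.
Midpoint longitude = -116.117° + (-98.986°)/2 = -116.117° − 49.493° = -165.610°.
(The naïve average (-116.117 + +144.897)/2 = 14.39° is on the wrong side of the globe.)

-165.610°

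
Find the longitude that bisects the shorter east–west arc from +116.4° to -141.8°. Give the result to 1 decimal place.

+167.3°

Signed shortest Δλ from +116.4° to -141.8° is +101.8°.
Midpoint longitude = +116.4° + (+101.8°)/2 = +116.4° + 50.9° = +167.3°.
(The naïve average (+116.4 + -141.8)/2 = -12.7° is on the wrong side of the globe.)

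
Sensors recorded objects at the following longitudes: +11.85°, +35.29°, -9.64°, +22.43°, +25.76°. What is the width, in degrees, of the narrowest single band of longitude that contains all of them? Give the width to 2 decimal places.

Sort the longitudes: -9.64°, +11.85°, +22.43°, +25.76°, +35.29°.
Eastward gaps between consecutive values (wrapping around): 21.49°, 10.58°, 3.33°, 9.53°, 315.07°.
Largest gap = 315.07° ⇒ minimal covering band is its complement: 360° − 315.07° = 44.93°.
Band runs from -9.64° eastward to +35.29°.

44.93°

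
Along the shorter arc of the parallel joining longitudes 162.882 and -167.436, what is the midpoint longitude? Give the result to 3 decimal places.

Signed shortest Δλ from +162.882° to -167.436° is +29.682°.
Midpoint longitude = +162.882° + (+29.682°)/2 = +162.882° + 14.841° = +177.723°.
(The naïve average (+162.882 + -167.436)/2 = -2.277° is on the wrong side of the globe.)

+177.723°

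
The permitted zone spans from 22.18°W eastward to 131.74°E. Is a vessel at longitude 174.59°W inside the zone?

Band width going east from -22.18° to +131.74°: ((131.74 − -22.18) mod 360) = 153.92°.
Offset of -174.59° east of the west edge: ((-174.59 − -22.18) mod 360) = 207.59°.
207.59° > 153.92° ⇒ outside.

No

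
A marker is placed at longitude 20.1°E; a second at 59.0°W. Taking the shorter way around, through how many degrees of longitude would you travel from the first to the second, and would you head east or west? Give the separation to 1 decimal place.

79.1° west

Raw difference: -59.0 − 20.1 = -79.1°.
Normalise into (−180°, 180°]: -79.1° stays -79.1°.
Negative ⇒ the second point lies to the west; separation 79.1°.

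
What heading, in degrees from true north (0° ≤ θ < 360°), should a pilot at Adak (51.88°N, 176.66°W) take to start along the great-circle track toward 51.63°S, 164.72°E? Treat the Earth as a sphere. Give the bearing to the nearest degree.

Δλ = 164.72 − -176.66 = 341.38°; wrapped into (−180°, 180°]: -18.62°.
θ = atan2( sin Δλ · cos φ₂ , cos φ₁ · sin φ₂ − sin φ₁ · cos φ₂ · cos Δλ )
  = atan2(-0.19820, -0.94677) = -168.177° → normalised to [0°, 360°): 191.823°.

192°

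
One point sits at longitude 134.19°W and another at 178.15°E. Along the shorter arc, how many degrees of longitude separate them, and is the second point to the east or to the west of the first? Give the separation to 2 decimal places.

47.66° west

Raw difference: 178.15 − -134.19 = 312.34°.
Normalise into (−180°, 180°]: 312.34° − 360° = -47.66°.
Negative ⇒ the second point lies to the west; separation 47.66°.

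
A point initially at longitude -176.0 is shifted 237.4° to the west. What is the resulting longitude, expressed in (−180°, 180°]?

-53.4°

Start at -176.0°; shift −237.4° → -413.4°.
-413.4° lies outside (−180°, 180°]; add 360° → -53.4°.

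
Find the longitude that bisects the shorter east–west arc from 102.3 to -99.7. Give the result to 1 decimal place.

-178.7°

Signed shortest Δλ from +102.3° to -99.7° is +158.0°.
Midpoint longitude = +102.3° + (+158.0°)/2 = +102.3° + 79.0° = +181.3°.
Normalise into (−180°, 180°]: -178.7°.
(The naïve average (+102.3 + -99.7)/2 = 1.3° is on the wrong side of the globe.)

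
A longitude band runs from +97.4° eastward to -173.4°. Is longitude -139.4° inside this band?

Band width going east from +97.4° to -173.4°: ((-173.4 − 97.4) mod 360) = 89.2°.
Offset of -139.4° east of the west edge: ((-139.4 − 97.4) mod 360) = 123.2°.
123.2° > 89.2° ⇒ outside.

No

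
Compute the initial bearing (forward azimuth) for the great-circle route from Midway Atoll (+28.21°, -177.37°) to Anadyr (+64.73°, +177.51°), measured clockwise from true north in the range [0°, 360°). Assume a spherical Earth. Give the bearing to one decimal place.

356.3°

Δλ = 177.51 − -177.37 = 354.88°; wrapped into (−180°, 180°]: -5.12°.
θ = atan2( sin Δλ · cos φ₂ , cos φ₁ · sin φ₂ − sin φ₁ · cos φ₂ · cos Δλ )
  = atan2(-0.03810, 0.59591) = -3.658° → normalised to [0°, 360°): 356.342°.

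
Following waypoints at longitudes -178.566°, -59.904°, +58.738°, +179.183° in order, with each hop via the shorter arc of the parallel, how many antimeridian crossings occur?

0

Leg 1: -178.566° → -59.904°, shortest Δλ = 118.662° (east) — does not cross 180°.
Leg 2: -59.904° → +58.738°, shortest Δλ = 118.642° (east) — does not cross 180°.
Leg 3: +58.738° → +179.183°, shortest Δλ = 120.445° (east) — does not cross 180°.
Total crossings: 0.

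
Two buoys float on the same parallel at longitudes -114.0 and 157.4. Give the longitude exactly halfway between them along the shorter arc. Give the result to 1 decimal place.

Signed shortest Δλ from -114.0° to +157.4° is -88.6°.
Midpoint longitude = -114.0° + (-88.6°)/2 = -114.0° − 44.3° = -158.3°.
(The naïve average (-114.0 + +157.4)/2 = 21.7° is on the wrong side of the globe.)

-158.3°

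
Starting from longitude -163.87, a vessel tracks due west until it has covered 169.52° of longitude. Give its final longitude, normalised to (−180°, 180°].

Start at -163.87°; shift −169.52° → -333.39°.
-333.39° lies outside (−180°, 180°]; add 360° → +26.61°.

+26.61°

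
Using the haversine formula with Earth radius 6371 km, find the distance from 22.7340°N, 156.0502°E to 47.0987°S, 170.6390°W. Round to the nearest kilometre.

8453 km

Δλ = -170.6390 − 156.0502 = -326.6892°; wrapped into (−180°, 180°]: 33.3108°.
Δφ = -47.0987 − 22.7340 = -69.8327°.
a = sin²(Δφ/2) + cos φ₁ · cos φ₂ · sin²(Δλ/2) = 0.379195.
c = 2·atan2(√a, √(1−a)) = 1.32677 rad → d = 6371·c ≈ 8452.87 km.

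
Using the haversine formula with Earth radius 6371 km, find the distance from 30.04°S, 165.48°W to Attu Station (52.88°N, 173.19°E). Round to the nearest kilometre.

9450 km

Δλ = 173.19 − -165.48 = 338.67°; wrapped into (−180°, 180°]: -21.33°.
Δφ = 52.88 − -30.04 = 82.92°.
a = sin²(Δφ/2) + cos φ₁ · cos φ₂ · sin²(Δλ/2) = 0.456265.
c = 2·atan2(√a, √(1−a)) = 1.48321 rad → d = 6371·c ≈ 9449.56 km.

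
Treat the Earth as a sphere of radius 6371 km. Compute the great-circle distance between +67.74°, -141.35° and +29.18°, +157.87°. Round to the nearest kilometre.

5806 km

Δλ = 157.87 − -141.35 = 299.22°; wrapped into (−180°, 180°]: -60.78°.
Δφ = 29.18 − 67.74 = -38.56°.
a = sin²(Δφ/2) + cos φ₁ · cos φ₂ · sin²(Δλ/2) = 0.193663.
c = 2·atan2(√a, √(1−a)) = 0.91136 rad → d = 6371·c ≈ 5806.26 km.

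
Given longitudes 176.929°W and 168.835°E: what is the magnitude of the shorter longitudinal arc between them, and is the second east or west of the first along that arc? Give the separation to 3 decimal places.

14.236° west

Raw difference: 168.835 − -176.929 = 345.764°.
Normalise into (−180°, 180°]: 345.764° − 360° = -14.236°.
Negative ⇒ the second point lies to the west; separation 14.236°.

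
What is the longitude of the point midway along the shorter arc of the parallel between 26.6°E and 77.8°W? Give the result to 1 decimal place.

Signed shortest Δλ from +26.6° to -77.8° is -104.4°.
Midpoint longitude = +26.6° + (-104.4°)/2 = +26.6° − 52.2° = -25.6°.

25.6°W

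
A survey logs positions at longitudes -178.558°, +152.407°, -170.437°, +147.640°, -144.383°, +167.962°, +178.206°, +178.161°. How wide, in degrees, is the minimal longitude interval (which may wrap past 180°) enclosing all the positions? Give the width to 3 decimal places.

Sort the longitudes: -178.558°, -170.437°, -144.383°, +147.640°, +152.407°, +167.962°, +178.161°, +178.206°.
Eastward gaps between consecutive values (wrapping around): 8.121°, 26.054°, 292.023°, 4.767°, 15.555°, 10.199°, 0.045°, 3.236°.
Largest gap = 292.023° ⇒ minimal covering band is its complement: 360° − 292.023° = 67.977°.
Band runs from +147.640° eastward to -144.383°, crossing the antimeridian.

67.977°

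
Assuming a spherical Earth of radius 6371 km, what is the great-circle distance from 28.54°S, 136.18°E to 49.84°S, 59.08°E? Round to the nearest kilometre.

Δλ = 59.08 − 136.18 = -77.10°.
Δφ = -49.84 − -28.54 = -21.30°.
a = sin²(Δφ/2) + cos φ₁ · cos φ₂ · sin²(Δλ/2) = 0.254190.
c = 2·atan2(√a, √(1−a)) = 1.05685 rad → d = 6371·c ≈ 6733.18 km.

6733 km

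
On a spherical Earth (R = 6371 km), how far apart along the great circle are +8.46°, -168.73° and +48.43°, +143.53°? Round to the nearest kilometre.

Δλ = 143.53 − -168.73 = 312.26°; wrapped into (−180°, 180°]: -47.74°.
Δφ = 48.43 − 8.46 = 39.97°.
a = sin²(Δφ/2) + cos φ₁ · cos φ₂ · sin²(Δλ/2) = 0.224282.
c = 2·atan2(√a, √(1−a)) = 0.98671 rad → d = 6371·c ≈ 6286.35 km.

6286 km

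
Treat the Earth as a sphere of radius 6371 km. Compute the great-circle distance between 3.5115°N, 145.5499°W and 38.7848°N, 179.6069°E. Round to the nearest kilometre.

5270 km

Δλ = 179.6069 − -145.5499 = 325.1568°; wrapped into (−180°, 180°]: -34.8432°.
Δφ = 38.7848 − 3.5115 = 35.2733°.
a = sin²(Δφ/2) + cos φ₁ · cos φ₂ · sin²(Δλ/2) = 0.161541.
c = 2·atan2(√a, √(1−a)) = 0.82723 rad → d = 6371·c ≈ 5270.27 km.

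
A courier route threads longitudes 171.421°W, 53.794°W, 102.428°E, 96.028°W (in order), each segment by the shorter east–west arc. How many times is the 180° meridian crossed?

1

Leg 1: -171.421° → -53.794°, shortest Δλ = 117.627° (east) — does not cross 180°.
Leg 2: -53.794° → +102.428°, shortest Δλ = 156.222° (east) — does not cross 180°.
Leg 3: +102.428° → -96.028°, shortest Δλ = 161.544° (east) — crosses 180°.
Total crossings: 1.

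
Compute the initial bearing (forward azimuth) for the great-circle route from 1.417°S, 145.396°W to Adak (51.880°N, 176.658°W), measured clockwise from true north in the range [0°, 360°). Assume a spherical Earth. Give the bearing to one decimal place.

Δλ = -176.658 − -145.396 = -31.262°.
θ = atan2( sin Δλ · cos φ₂ , cos φ₁ · sin φ₂ − sin φ₁ · cos φ₂ · cos Δλ )
  = atan2(-0.32035, 0.79953) = -21.835° → normalised to [0°, 360°): 338.165°.

338.2°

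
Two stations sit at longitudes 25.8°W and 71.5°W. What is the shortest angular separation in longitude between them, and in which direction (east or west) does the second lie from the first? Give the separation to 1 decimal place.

45.7° west

Raw difference: -71.5 − -25.8 = -45.7°.
Normalise into (−180°, 180°]: -45.7° stays -45.7°.
Negative ⇒ the second point lies to the west; separation 45.7°.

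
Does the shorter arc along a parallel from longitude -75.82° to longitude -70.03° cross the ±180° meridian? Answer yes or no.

No

Signed shortest Δλ = ((-70.03 − -75.82 + 180) mod 360) − 180 = 5.79°.
Going east by 5.79° from -75.82° reaches -70.03° without touching 180°.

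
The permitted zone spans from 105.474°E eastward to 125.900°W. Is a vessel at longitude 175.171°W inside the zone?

Yes

Band width going east from +105.474° to -125.900°: ((-125.900 − 105.474) mod 360) = 128.626°.
Offset of -175.171° east of the west edge: ((-175.171 − 105.474) mod 360) = 79.355°.
79.355° ≤ 128.626° ⇒ inside.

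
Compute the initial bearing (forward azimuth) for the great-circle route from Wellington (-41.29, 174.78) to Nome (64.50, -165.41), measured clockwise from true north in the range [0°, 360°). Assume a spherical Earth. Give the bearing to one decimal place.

Δλ = -165.41 − 174.78 = -340.19°; wrapped into (−180°, 180°]: 19.81°.
θ = atan2( sin Δλ · cos φ₂ , cos φ₁ · sin φ₂ − sin φ₁ · cos φ₂ · cos Δλ )
  = atan2(0.14590, 0.94545) = 8.773° → normalised to [0°, 360°): 8.773°.

8.8°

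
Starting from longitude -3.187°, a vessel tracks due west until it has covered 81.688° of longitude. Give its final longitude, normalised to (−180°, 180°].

Start at -3.187°; shift −81.688° → -84.875°.
-84.875° already lies in (−180°, 180°].

-84.875°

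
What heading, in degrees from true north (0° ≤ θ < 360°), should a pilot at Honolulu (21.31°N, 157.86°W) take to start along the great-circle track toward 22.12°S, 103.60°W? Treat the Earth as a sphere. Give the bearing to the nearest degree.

126°

Δλ = -103.60 − -157.86 = 54.26°.
θ = atan2( sin Δλ · cos φ₂ , cos φ₁ · sin φ₂ − sin φ₁ · cos φ₂ · cos Δλ )
  = atan2(0.75193, -0.54745) = 126.057° → normalised to [0°, 360°): 126.057°.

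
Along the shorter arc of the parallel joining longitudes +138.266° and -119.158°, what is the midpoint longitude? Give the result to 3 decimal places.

Signed shortest Δλ from +138.266° to -119.158° is +102.576°.
Midpoint longitude = +138.266° + (+102.576°)/2 = +138.266° + 51.288° = +189.554°.
Normalise into (−180°, 180°]: -170.446°.
(The naïve average (+138.266 + -119.158)/2 = 9.554° is on the wrong side of the globe.)

-170.446°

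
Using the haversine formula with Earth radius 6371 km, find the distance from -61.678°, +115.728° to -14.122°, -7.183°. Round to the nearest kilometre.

10232 km

Δλ = -7.183 − 115.728 = -122.911°.
Δφ = -14.122 − -61.678 = 47.556°.
a = sin²(Δφ/2) + cos φ₁ · cos φ₂ · sin²(Δλ/2) = 0.517601.
c = 2·atan2(√a, √(1−a)) = 1.60601 rad → d = 6371·c ≈ 10231.86 km.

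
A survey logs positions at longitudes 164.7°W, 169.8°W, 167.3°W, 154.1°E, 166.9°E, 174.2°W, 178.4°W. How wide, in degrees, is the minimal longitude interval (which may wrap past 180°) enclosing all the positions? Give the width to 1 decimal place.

41.2°

Sort the longitudes: -178.4°, -174.2°, -169.8°, -167.3°, -164.7°, +154.1°, +166.9°.
Eastward gaps between consecutive values (wrapping around): 4.2°, 4.4°, 2.5°, 2.6°, 318.8°, 12.8°, 14.7°.
Largest gap = 318.8° ⇒ minimal covering band is its complement: 360° − 318.8° = 41.2°.
Band runs from +154.1° eastward to -164.7°, crossing the antimeridian.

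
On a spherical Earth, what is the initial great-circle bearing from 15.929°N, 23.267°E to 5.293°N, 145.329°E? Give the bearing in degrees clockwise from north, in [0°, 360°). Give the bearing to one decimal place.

74.5°

Δλ = 145.329 − 23.267 = 122.062°.
θ = atan2( sin Δλ · cos φ₂ , cos φ₁ · sin φ₂ − sin φ₁ · cos φ₂ · cos Δλ )
  = atan2(0.84386, 0.23377) = 74.516° → normalised to [0°, 360°): 74.516°.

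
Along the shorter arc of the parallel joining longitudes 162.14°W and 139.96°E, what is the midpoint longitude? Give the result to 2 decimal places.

Signed shortest Δλ from -162.14° to +139.96° is -57.90°.
Midpoint longitude = -162.14° + (-57.90°)/2 = -162.14° − 28.95° = -191.09°.
Normalise into (−180°, 180°]: +168.91°.
(The naïve average (-162.14 + +139.96)/2 = -11.09° is on the wrong side of the globe.)

168.91°E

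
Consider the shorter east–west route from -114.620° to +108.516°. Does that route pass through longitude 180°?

Yes

Naïve |108.516 − -114.620| = 223.136° > 180°, so the shorter arc goes the other way round — across 180°.
Signed shortest Δλ = ((108.516 − -114.620 + 180) mod 360) − 180 = -136.864°.
Going west by 136.864° from -114.620° passes through 180° before reaching +108.516°.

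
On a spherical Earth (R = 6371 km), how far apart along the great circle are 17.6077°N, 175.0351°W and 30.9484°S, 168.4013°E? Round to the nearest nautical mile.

Δλ = 168.4013 − -175.0351 = 343.4364°; wrapped into (−180°, 180°]: -16.5636°.
Δφ = -30.9484 − 17.6077 = -48.5561°.
a = sin²(Δφ/2) + cos φ₁ · cos φ₂ · sin²(Δλ/2) = 0.186017.
c = 2·atan2(√a, √(1−a)) = 0.89186 rad → d = 6371·c ≈ 5682.04 km ≈ 3068.06 nmi.

3068 nmi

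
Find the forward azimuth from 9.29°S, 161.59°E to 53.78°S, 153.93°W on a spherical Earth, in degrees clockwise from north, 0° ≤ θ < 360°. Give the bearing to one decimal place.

Δλ = -153.93 − 161.59 = -315.52°; wrapped into (−180°, 180°]: 44.48°.
θ = atan2( sin Δλ · cos φ₂ , cos φ₁ · sin φ₂ − sin φ₁ · cos φ₂ · cos Δλ )
  = atan2(0.41401, -0.72811) = 150.377° → normalised to [0°, 360°): 150.377°.

150.4°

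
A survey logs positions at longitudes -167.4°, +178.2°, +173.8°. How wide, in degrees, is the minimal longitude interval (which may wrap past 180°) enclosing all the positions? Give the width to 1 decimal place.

Sort the longitudes: -167.4°, +173.8°, +178.2°.
Eastward gaps between consecutive values (wrapping around): 341.2°, 4.4°, 14.4°.
Largest gap = 341.2° ⇒ minimal covering band is its complement: 360° − 341.2° = 18.8°.
Band runs from +173.8° eastward to -167.4°, crossing the antimeridian.

18.8°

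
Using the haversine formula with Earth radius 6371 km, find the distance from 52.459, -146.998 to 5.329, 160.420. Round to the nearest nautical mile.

3828 nmi

Δλ = 160.420 − -146.998 = 307.418°; wrapped into (−180°, 180°]: -52.582°.
Δφ = 5.329 − 52.459 = -47.130°.
a = sin²(Δφ/2) + cos φ₁ · cos φ₂ · sin²(Δλ/2) = 0.278857.
c = 2·atan2(√a, √(1−a)) = 1.11265 rad → d = 6371·c ≈ 7088.70 km ≈ 3827.59 nmi.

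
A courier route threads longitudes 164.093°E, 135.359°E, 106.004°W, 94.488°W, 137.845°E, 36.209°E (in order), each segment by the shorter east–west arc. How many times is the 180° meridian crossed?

Leg 1: +164.093° → +135.359°, shortest Δλ = -28.734° (west) — does not cross 180°.
Leg 2: +135.359° → -106.004°, shortest Δλ = 118.637° (east) — crosses 180°.
Leg 3: -106.004° → -94.488°, shortest Δλ = 11.516° (east) — does not cross 180°.
Leg 4: -94.488° → +137.845°, shortest Δλ = -127.667° (west) — crosses 180°.
Leg 5: +137.845° → +36.209°, shortest Δλ = -101.636° (west) — does not cross 180°.
Total crossings: 2.

2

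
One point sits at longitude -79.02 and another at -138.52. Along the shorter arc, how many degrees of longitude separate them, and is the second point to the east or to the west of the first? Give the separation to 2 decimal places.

59.50° west

Raw difference: -138.52 − -79.02 = -59.5°.
Normalise into (−180°, 180°]: -59.5° stays -59.5°.
Negative ⇒ the second point lies to the west; separation 59.50°.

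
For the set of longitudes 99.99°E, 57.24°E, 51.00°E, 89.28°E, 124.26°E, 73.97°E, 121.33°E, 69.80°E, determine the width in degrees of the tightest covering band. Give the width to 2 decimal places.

Sort the longitudes: +51.00°, +57.24°, +69.80°, +73.97°, +89.28°, +99.99°, +121.33°, +124.26°.
Eastward gaps between consecutive values (wrapping around): 6.24°, 12.56°, 4.17°, 15.31°, 10.71°, 21.34°, 2.93°, 286.74°.
Largest gap = 286.74° ⇒ minimal covering band is its complement: 360° − 286.74° = 73.26°.
Band runs from +51.00° eastward to +124.26°.

73.26°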